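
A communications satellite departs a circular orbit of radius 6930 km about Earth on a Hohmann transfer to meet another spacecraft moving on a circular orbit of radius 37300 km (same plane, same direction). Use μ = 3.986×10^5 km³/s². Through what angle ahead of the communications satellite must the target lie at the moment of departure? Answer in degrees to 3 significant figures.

φ = 97.8°

Transfer-ellipse semi-major axis a_t = (r₁ + r₂)/2 = (6930 + 37300)/2 = 22115 km.
Transfer time t = π√(a_t³/μ) = 16365 s.
Target angular speed ω₂ = √(μ/r₂³) = 8.7641×10^-5 rad/s.
Angle swept by the target during transfer: ω₂·t = 1.4342 rad = 82.17°.
Arrival is 180° from departure on the ellipse, so φ = 180° − 82.17° = 97.8°.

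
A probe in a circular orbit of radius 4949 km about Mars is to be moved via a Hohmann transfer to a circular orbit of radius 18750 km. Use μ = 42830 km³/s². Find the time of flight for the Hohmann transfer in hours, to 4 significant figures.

t = 5.439 hours

Semi-major axis of the transfer orbit: a_t = (4949 + 18750)/2 = 11849.5 km.
By Kepler's third law the transfer-orbit period is T = 2π√(a_t³/μ), so t = T/2 = 19580 s.
Converting: 19580 s ÷ 3600 s/hour = 5.439 hours.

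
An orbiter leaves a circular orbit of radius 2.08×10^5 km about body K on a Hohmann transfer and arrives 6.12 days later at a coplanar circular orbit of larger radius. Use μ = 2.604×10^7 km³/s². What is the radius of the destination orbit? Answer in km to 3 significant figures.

Transfer time t = 6.12 days = 5.28768×10^5 s, and t = π√(a_t³/μ).
So a_t = (μ t²/π²)^(1/3) = (2.604×10^7 × (5.28768×10^5)² / π²)^(1/3) = 9.0356×10^5 km.
Since a_t = (r₁ + r₂)/2, r₂ = 2a_t − r₁ = 2×9.0356×10^5 − 2.080×10^5 = 1.59912×10^6 km.

r₂ = 1.60×10^6 km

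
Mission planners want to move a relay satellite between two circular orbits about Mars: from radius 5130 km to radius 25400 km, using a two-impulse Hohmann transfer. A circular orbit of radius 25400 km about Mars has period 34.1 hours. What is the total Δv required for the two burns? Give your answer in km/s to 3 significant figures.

From Kepler's third law T² = 4π²r³/μ at r = 25400 km, T = 34.1 hours = 34.1 × 3600 s = 1.2276×10^5 s: μ = 4π²r³/T² = 42928.6 km³/s².
Semi-major axis of the transfer orbit: a_t = (5130 + 25400)/2 = 15265 km.
Circular speed at r₁: v₁ = √(μ/r₁) = √(42928.6/5130) = 2.8928 km/s.
On the transfer ellipse at r₁, vis-viva gives v_p = √[μ(2/r₁ − 1/a_t)] = 3.7315 km/s.
First burn Δv₁ = |v_p − v₁| = 0.8387 km/s.
At r₂, v₂ = √(μ/r₂) = 1.300 km/s.
Transfer-orbit speed at r₂: v_a = √[μ(2/r₂ − 1/a_t)] = 0.7536 km/s.
Second burn Δv₂ = |v₂ − v_a| = 0.5464 km/s.
Δv = Δv₁ + Δv₂ = 0.8387 + 0.5464 = 1.385 km/s.

Δv = 1.39 km/s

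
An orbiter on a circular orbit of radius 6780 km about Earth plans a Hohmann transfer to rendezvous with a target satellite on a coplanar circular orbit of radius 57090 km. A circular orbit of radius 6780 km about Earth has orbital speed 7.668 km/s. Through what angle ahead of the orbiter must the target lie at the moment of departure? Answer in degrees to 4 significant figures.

From the circular-orbit relation v² = μ/r at r = 6780 km: μ = v²r = (7.668)² × 6780 = 3.98652×10^5 km³/s².
Semi-major axis of the transfer orbit: a_t = (6780 + 57090)/2 = 31935 km.
Transfer time t = π√(a_t³/μ) = 28395.7 s.
The target's mean motion on its circular orbit is ω₂ = √(μ/r₂³) = 4.62868×10^-5 rad/s.
Angle swept by the target during transfer: ω₂·t = 1.31435 rad = 75.31°.
The orbiter traverses 180° on the transfer ellipse, so the target must lead by 180° − 75.31° = 104.7°.

φ = 104.7°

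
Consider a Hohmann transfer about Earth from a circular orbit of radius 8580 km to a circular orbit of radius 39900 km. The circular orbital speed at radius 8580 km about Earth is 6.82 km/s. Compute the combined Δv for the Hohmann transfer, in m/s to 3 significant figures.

Δv = 3210 m/s

From the circular-orbit relation v² = μ/r at r = 8580 km: μ = v²r = (6.82)² × 8580 = 3.99076×10^5 km³/s².
Semi-major axis of the transfer orbit: a_t = (8580 + 39900)/2 = 24240 km.
At r₁ the circular-orbit speed is v₁ = √(μ/r₁) = 6.820 km/s.
Transfer-orbit speed at r₁ (v² = μ(2/r − 1/a)): v_p = √[μ(2/r₁ − 1/a_t)] = 8.750 km/s.
First burn Δv₁ = |v_p − v₁| = 1.930 km/s.
Circular speed at r₂: v₂ = √(μ/r₂) = 3.163 km/s.
Transfer-orbit speed at r₂: v_a = √[μ(2/r₂ − 1/a_t)] = 1.882 km/s.
Second burn Δv₂ = |v₂ − v_a| = 1.281 km/s.
Total Δv = Δv₁ + Δv₂ = 3.211 km/s.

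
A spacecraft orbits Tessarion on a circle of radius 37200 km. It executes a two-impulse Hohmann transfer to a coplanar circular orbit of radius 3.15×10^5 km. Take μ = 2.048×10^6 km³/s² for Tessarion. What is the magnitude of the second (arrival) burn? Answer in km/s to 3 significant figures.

Δv₂ = 1.38 km/s

Semi-major axis of the transfer orbit: a_t = (37200 + 3.150×10^5)/2 = 1.761×10^5 km.
Circular speed at r = 3.150×10^5 km: v_c = √(μ/r) = 2.550 km/s.
Vis-viva on the transfer ellipse at r = 3.150×10^5 km gives v_t = √[μ(2/r − 1/a_t)] = 1.172 km/s.
Δv₂ = |v_t − v_c| = |1.172 − 2.550| = 1.378 km/s.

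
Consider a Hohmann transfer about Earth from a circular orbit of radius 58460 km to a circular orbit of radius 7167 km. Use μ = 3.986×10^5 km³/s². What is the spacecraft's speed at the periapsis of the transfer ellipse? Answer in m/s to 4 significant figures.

v = 9954 m/s

Transfer-ellipse semi-major axis a_t = (r₁ + r₂)/2 = (58460 + 7167)/2 = 32813.5 km.
At periapsis, r = 7167 km.
From the vis-viva equation, v = √[μ(2/r − 1/a_t)] = 9.954 km/s.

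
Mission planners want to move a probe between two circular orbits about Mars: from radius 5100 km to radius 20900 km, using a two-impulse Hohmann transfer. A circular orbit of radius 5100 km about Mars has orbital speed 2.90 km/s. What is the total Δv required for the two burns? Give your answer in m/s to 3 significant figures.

From the circular-orbit relation v² = μ/r at r = 5100 km: μ = v²r = (2.90)² × 5100 = 42891.0 km³/s².
Transfer-ellipse semi-major axis a_t = (r₁ + r₂)/2 = (5100 + 20900)/2 = 13000 km.
At r₁ the circular-orbit speed is v₁ = √(μ/r₁) = 2.900 km/s.
Transfer-orbit speed at r₁ (vis-viva): v_p = √[μ(2/r₁ − 1/a_t)] = 3.677 km/s.
First burn Δv₁ = |v_p − v₁| = 0.7770 km/s.
Circular speed at r₂: v₂ = √(μ/r₂) = 1.4326 km/s.
Transfer-orbit speed at r₂: v_a = √[μ(2/r₂ − 1/a_t)] = 0.89727 km/s.
Second burn Δv₂ = |v₂ − v_a| = 0.5353 km/s.
Total Δv = Δv₁ + Δv₂ = 1.312 km/s.

Δv = 1310 m/s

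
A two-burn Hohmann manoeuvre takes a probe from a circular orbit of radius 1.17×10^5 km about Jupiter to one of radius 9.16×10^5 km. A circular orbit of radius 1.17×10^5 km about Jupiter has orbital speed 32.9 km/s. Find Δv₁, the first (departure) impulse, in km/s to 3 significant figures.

From the circular-orbit relation v² = μ/r at r = 1.17×10^5 km: μ = v²r = (32.9)² × 1.17×10^5 = 1.26642×10^8 km³/s².
Transfer-ellipse semi-major axis a_t = (r₁ + r₂)/2 = (1.170×10^5 + 9.160×10^5)/2 = 5.165×10^5 km.
On the circular orbit at r = 1.170×10^5 km, v_c = √(μ/r) = 32.90 km/s.
Transfer-orbit speed at the same r (vis-viva, a = a_t): v_t = √[μ(2/r − 1/a_t)] = 43.81 km/s.
Δv₁ = |v_t − v_c| = |43.81 − 32.90| = 10.91 km/s.

Δv₁ = 10.9 km/s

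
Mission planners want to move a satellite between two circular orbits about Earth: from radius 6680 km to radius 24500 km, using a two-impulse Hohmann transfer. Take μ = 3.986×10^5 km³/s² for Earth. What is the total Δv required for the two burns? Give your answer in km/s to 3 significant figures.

Δv = 3.35 km/s

The Hohmann ellipse has a_t = (r₁ + r₂)/2 = 15590 km.
Circular speed at r₁: v₁ = √(μ/r₁) = √(3.986×10^5/6680) = 7.725 km/s.
On the transfer ellipse at r₁, vis-viva gives v_p = √[μ(2/r₁ − 1/a_t)] = 9.684 km/s.
First burn Δv₁ = |v_p − v₁| = 1.959 km/s.
At r₂, v₂ = √(μ/r₂) = 4.0335 km/s.
Transfer-orbit speed at r₂: v_a = √[μ(2/r₂ − 1/a_t)] = 2.6403 km/s.
Second burn Δv₂ = |v₂ − v_a| = 1.393 km/s.
Δv = Δv₁ + Δv₂ = 1.959 + 1.393 = 3.352 km/s.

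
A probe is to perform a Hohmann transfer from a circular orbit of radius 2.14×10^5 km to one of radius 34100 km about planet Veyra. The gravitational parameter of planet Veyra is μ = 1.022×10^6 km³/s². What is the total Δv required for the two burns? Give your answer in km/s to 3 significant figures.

Δv = 2.76 km/s

The Hohmann ellipse has a_t = (r₁ + r₂)/2 = 1.2405×10^5 km.
At r₁ the circular-orbit speed is v₁ = √(μ/r₁) = 2.18534 km/s.
Transfer-orbit speed at r₁ (vis-viva): v_a = √[μ(2/r₁ − 1/a_t)] = 1.14577 km/s.
First burn Δv₁ = |v_a − v₁| = 1.03957 km/s.
Circular speed at r₂: v₂ = √(μ/r₂) = 5.47455 km/s.
Transfer-orbit speed at r₂: v_p = √[μ(2/r₂ − 1/a_t)] = 7.19046 km/s.
Second burn Δv₂ = |v₂ − v_p| = 1.71591 km/s.
Total Δv = Δv₁ + Δv₂ = 2.755 km/s.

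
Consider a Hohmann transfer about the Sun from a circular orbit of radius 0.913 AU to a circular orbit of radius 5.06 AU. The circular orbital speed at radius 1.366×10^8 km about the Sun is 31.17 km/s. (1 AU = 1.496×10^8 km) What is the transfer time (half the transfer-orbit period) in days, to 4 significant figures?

From the circular-orbit relation v² = μ/r at r = 1.366×10^8 km: μ = v²r = (31.17)² × 1.366×10^8 = 1.32716×10^11 km³/s².
In km: r₁ = 0.913 × 1.496×10^8 = 1.365848×10^8 km; r₂ = 5.06 × 1.496×10^8 = 7.56976×10^8 km.
Transfer-ellipse semi-major axis a_t = (r₁ + r₂)/2 = (1.365848×10^8 + 7.56976×10^8)/2 = 4.467804×10^8 km.
Half the transfer-orbit period gives t = π√(a_t³/μ) = 8.144×10^7 s.
Converting: 8.144×10^7 s ÷ 86400 s/day = 942.6 days.

t = 942.6 days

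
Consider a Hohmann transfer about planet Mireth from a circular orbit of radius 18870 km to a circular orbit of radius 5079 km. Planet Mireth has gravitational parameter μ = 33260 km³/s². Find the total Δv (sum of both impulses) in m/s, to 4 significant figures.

Δv = 1116 m/s

Semi-major axis of the transfer orbit: a_t = (18870 + 5079)/2 = 11974.5 km.
Circular speed at r₁: v₁ = √(μ/r₁) = √(33260/18870) = 1.3276 km/s.
Transfer-orbit speed at r₁ (v² = μ(2/r − 1/a)): v_a = √[μ(2/r₁ − 1/a_t)] = 0.86464 km/s.
First burn Δv₁ = |v_a − v₁| = 0.4630 km/s.
At r₂, v₂ = √(μ/r₂) = 2.5590 km/s.
Transfer-orbit speed at r₂: v_p = √[μ(2/r₂ − 1/a_t)] = 3.2124 km/s.
Second burn Δv₂ = |v₂ − v_p| = 0.6534 km/s.
Total Δv = Δv₁ + Δv₂ = 1.116 km/s.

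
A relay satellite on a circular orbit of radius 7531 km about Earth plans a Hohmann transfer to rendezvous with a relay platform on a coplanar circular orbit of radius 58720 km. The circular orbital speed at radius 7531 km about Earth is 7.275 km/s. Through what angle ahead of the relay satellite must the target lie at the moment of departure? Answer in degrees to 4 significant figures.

From the circular-orbit relation v² = μ/r at r = 7531 km: μ = v²r = (7.275)² × 7531 = 3.98583×10^5 km³/s².
Transfer-ellipse semi-major axis a_t = (r₁ + r₂)/2 = (7531 + 58720)/2 = 33125.5 km.
The half-period of the transfer ellipse is t = π√(a_t³/μ) = 30000 s.
Target angular speed ω₂ = √(μ/r₂³) = 4.437×10^-5 rad/s.
Angle swept by the target during transfer: ω₂·t = 1.3311 rad = 76.27°.
The relay satellite traverses 180° on the transfer ellipse, so the target must lead by 180° − 76.27° = 103.7°.

φ = 103.7°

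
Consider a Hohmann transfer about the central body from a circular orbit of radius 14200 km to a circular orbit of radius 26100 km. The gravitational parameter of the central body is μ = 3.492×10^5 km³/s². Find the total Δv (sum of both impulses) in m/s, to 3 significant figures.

Transfer-ellipse semi-major axis a_t = (r₁ + r₂)/2 = (14200 + 26100)/2 = 20150 km.
At r₁ the circular-orbit speed is v₁ = √(μ/r₁) = 4.9590 km/s.
Transfer-orbit speed at r₁ (vis-viva equation): v_p = √[μ(2/r₁ − 1/a_t)] = 5.6439 km/s.
First burn Δv₁ = |v_p − v₁| = 0.6849 km/s.
At r₂, v₂ = √(μ/r₂) = 3.6578 km/s.
Transfer-orbit speed at r₂: v_a = √[μ(2/r₂ − 1/a_t)] = 3.0706 km/s.
Second burn Δv₂ = |v₂ − v_a| = 0.5872 km/s.
Δv = Δv₁ + Δv₂ = 0.6849 + 0.5872 = 1.272 km/s.

Δv = 1270 m/s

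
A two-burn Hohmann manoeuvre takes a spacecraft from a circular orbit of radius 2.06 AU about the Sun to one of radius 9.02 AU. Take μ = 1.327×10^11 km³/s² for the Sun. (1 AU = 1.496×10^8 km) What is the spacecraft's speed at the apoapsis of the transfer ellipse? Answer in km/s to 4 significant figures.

v = 6.047 km/s

In km: r₁ = 2.06 × 1.496×10^8 = 3.08176×10^8 km; r₂ = 9.02 × 1.496×10^8 = 1.349392×10^9 km.
Semi-major axis of the transfer orbit: a_t = (3.08176×10^8 + 1.349392×10^9)/2 = 8.28784×10^8 km.
The apoapsis of the transfer ellipse is at r = 1.349392×10^9 km.
Vis-viva: v = √[μ(2/r − 1/a_t)] = √[1.327×10^11 × (2/1.349392×10^9 − 1/8.28784×10^8)] = 6.047 km/s.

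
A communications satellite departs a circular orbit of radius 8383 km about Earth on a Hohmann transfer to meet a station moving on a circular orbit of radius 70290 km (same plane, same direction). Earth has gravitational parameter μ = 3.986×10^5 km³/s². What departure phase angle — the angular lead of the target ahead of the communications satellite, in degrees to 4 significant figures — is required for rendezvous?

Transfer-ellipse semi-major axis a_t = (r₁ + r₂)/2 = (8383 + 70290)/2 = 39336.5 km.
The half-period of the transfer ellipse is t = π√(a_t³/μ) = 38820 s.
Target angular speed ω₂ = √(μ/r₂³) = 3.388×10^-5 rad/s.
Angle swept by the target during transfer: ω₂·t = 1.3152 rad = 75.36°.
The communications satellite traverses 180° on the transfer ellipse, so the target must lead by 180° − 75.36° = 104.6°.

φ = 104.6°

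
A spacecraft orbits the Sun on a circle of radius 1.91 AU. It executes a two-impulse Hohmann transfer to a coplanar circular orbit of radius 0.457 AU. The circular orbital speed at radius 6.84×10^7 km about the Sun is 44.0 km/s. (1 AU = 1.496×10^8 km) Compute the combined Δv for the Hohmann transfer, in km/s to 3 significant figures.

Δv = 20.0 km/s

From the circular-orbit relation v² = μ/r at r = 6.84×10^7 km: μ = v²r = (44.0)² × 6.84×10^7 = 1.32422×10^11 km³/s².
In km: r₁ = 1.91 × 1.496×10^8 = 2.85736×10^8 km; r₂ = 0.457 × 1.496×10^8 = 6.83672×10^7 km.
Semi-major axis of the transfer orbit: a_t = (2.85736×10^8 + 6.83672×10^7)/2 = 1.770516×10^8 km.
At r₁ the circular-orbit speed is v₁ = √(μ/r₁) = 21.53 km/s.
Transfer-orbit speed at r₁ (vis-viva equation): v_a = √[μ(2/r₁ − 1/a_t)] = 13.38 km/s.
First burn Δv₁ = |v_a − v₁| = 8.150 km/s.
Circular speed at r₂: v₂ = √(μ/r₂) = 44.01 km/s.
Transfer-orbit speed at r₂: v_p = √[μ(2/r₂ − 1/a_t)] = 55.91 km/s.
Second burn Δv₂ = |v₂ − v_p| = 11.90 km/s.
Δv = Δv₁ + Δv₂ = 8.150 + 11.90 = 20.05 km/s.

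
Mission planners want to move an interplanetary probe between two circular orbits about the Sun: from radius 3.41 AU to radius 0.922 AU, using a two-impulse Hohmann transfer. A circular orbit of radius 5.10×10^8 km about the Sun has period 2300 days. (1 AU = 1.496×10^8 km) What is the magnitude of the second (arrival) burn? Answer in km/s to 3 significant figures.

From Kepler's third law T² = 4π²r³/μ at r = 5.10×10^8 km, T = 2300 days = 2300 × 86400 s = 1.9872×10^8 s: μ = 4π²r³/T² = 1.32613×10^11 km³/s².
In km: r₁ = 3.41 × 1.496×10^8 = 5.10136×10^8 km; r₂ = 0.922 × 1.496×10^8 = 1.379312×10^8 km.
The Hohmann ellipse has a_t = (r₁ + r₂)/2 = 3.240336×10^8 km.
On the circular orbit at r = 1.379312×10^8 km, v_c = √(μ/r) = 31.007 km/s.
Vis-viva on the transfer ellipse at r = 1.379312×10^8 km gives v_t = √[μ(2/r − 1/a_t)] = 38.905 km/s.
Δv₂ = |v_t − v_c| = |38.905 − 31.007| = 7.898 km/s.

Δv₂ = 7.90 km/s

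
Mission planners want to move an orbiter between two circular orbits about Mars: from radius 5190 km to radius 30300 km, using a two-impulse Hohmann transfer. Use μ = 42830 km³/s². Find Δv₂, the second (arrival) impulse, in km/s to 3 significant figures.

Δv₂ = 0.546 km/s

The Hohmann ellipse has a_t = (r₁ + r₂)/2 = 17745 km.
On the circular orbit at r = 30300 km, v_c = √(μ/r) = 1.1889 km/s.
Transfer-orbit speed at the same r (vis-viva, a = a_t): v_t = √[μ(2/r − 1/a_t)] = 0.64298 km/s.
Δv₂ = |v_t − v_c| = |0.64298 − 1.1889| = 0.5459 km/s.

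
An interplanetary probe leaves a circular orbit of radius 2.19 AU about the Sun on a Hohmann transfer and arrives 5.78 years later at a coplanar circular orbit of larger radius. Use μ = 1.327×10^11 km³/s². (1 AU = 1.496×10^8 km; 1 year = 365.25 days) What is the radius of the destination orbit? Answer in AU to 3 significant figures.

r₂ = 8.03 AU

In km: r₁ = 2.19 × 1.496×10^8 = 3.27624×10^8 km.
Transfer time t = 5.78 years × 365.25 × 86400 s = 1.82402928×10^8 s, and t = π√(a_t³/μ).
So a_t = (μ t²/π²)^(1/3) = (1.327×10^11 × (1.82402928×10^8)² / π²)^(1/3) = 7.6479×10^8 km.
Since a_t = (r₁ + r₂)/2, r₂ = 2a_t − r₁ = 2×7.6479×10^8 − 3.27624×10^8 = 1.201956×10^9 km.
In AU: r₂ = 1.201956×10^9 / 1.496×10^8 = 8.03 AU.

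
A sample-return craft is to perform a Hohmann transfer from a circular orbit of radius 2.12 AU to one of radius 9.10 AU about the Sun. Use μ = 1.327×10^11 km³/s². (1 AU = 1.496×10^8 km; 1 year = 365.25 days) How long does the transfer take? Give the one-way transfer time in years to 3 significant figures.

In km: r₁ = 2.12 × 1.496×10^8 = 3.17152×10^8 km; r₂ = 9.10 × 1.496×10^8 = 1.36136×10^9 km.
Semi-major axis of the transfer orbit: a_t = (3.17152×10^8 + 1.36136×10^9)/2 = 8.39256×10^8 km.
By Kepler's third law the transfer-orbit period is T = 2π√(a_t³/μ), so t = T/2 = 2.097×10^8 s.
Converting: 2.097×10^8 s ÷ 3.15576×10^7 s/year (365.25 × 86400) = 6.64 years.

t = 6.64 years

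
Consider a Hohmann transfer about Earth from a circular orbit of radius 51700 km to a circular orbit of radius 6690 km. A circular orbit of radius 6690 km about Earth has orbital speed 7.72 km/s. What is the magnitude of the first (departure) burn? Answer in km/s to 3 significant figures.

Δv₁ = 1.45 km/s

From the circular-orbit relation v² = μ/r at r = 6690 km: μ = v²r = (7.72)² × 6690 = 3.98713×10^5 km³/s².
The Hohmann ellipse has a_t = (r₁ + r₂)/2 = 29195 km.
On the circular orbit at r = 51700 km, v_c = √(μ/r) = 2.777 km/s.
Vis-viva on the transfer ellipse at r = 51700 km gives v_t = √[μ(2/r − 1/a_t)] = 1.329 km/s.
Δv₁ = |v_t − v_c| = |1.329 − 2.777| = 1.448 km/s.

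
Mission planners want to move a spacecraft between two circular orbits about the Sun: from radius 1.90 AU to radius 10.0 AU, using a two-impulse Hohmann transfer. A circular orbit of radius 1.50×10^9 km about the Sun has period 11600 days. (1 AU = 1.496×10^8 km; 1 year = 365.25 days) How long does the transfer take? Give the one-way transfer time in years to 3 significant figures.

From Kepler's third law T² = 4π²r³/μ at r = 1.50×10^9 km, T = 11600 days = 11600 × 86400 s = 1.00224×10^9 s: μ = 4π²r³/T² = 1.32645×10^11 km³/s².
In km: r₁ = 1.90 × 1.496×10^8 = 2.8424×10^8 km; r₂ = 10.0 × 1.496×10^8 = 1.496×10^9 km.
Transfer-ellipse semi-major axis a_t = (r₁ + r₂)/2 = (2.8424×10^8 + 1.496×10^9)/2 = 8.9012×10^8 km.
Half the transfer-orbit period gives t = π√(a_t³/μ) = 2.291×10^8 s.
Converting: 2.291×10^8 s ÷ 3.15576×10^7 s/year (365.25 × 86400) = 7.26 years.

t = 7.26 years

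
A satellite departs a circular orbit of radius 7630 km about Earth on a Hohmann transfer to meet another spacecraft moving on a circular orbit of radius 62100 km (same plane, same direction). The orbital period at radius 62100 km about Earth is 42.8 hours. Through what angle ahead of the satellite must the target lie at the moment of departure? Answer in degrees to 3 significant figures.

φ = 104°

From Kepler's third law T² = 4π²r³/μ at r = 62100 km, T = 42.8 hours = 42.8 × 3600 s = 1.5408×10^5 s: μ = 4π²r³/T² = 3.98237×10^5 km³/s².
Transfer-ellipse semi-major axis a_t = (r₁ + r₂)/2 = (7630 + 62100)/2 = 34865 km.
Transfer time t = π√(a_t³/μ) = 32409 s.
Target angular speed ω₂ = √(μ/r₂³) = 4.0779×10^-5 rad/s.
Angle swept by the target during transfer: ω₂·t = 1.3216 rad = 75.72°.
The satellite traverses 180° on the transfer ellipse, so the target must lead by 180° − 75.72° = 104°.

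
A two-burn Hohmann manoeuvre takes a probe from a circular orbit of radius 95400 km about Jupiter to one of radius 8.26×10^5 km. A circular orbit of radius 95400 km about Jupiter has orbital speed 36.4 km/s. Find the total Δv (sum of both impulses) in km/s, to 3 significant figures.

From the circular-orbit relation v² = μ/r at r = 95400 km: μ = v²r = (36.4)² × 95400 = 1.26401×10^8 km³/s².
Transfer-ellipse semi-major axis a_t = (r₁ + r₂)/2 = (95400 + 8.260×10^5)/2 = 4.607×10^5 km.
At r₁ the circular-orbit speed is v₁ = √(μ/r₁) = 36.40 km/s.
On the transfer ellipse at r₁, vis-viva equation gives v_p = √[μ(2/r₁ − 1/a_t)] = 48.74 km/s.
First burn Δv₁ = |v_p − v₁| = 12.34 km/s.
At r₂, v₂ = √(μ/r₂) = 12.37 km/s.
Transfer-orbit speed at r₂: v_a = √[μ(2/r₂ − 1/a_t)] = 5.629 km/s.
Second burn Δv₂ = |v₂ − v_a| = 6.741 km/s.
Δv = Δv₁ + Δv₂ = 12.34 + 6.741 = 19.08 km/s.

Δv = 19.1 km/s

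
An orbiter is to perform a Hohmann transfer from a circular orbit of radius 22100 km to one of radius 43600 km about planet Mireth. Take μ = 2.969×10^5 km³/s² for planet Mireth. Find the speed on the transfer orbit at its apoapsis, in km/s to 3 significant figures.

v = 2.14 km/s

Transfer-ellipse semi-major axis a_t = (r₁ + r₂)/2 = (22100 + 43600)/2 = 32850 km.
The apoapsis of the transfer ellipse is at r = 43600 km.
Vis-viva: v = √[μ(2/r − 1/a_t)] = √[2.969×10^5 × (2/43600 − 1/32850)] = 2.140 km/s.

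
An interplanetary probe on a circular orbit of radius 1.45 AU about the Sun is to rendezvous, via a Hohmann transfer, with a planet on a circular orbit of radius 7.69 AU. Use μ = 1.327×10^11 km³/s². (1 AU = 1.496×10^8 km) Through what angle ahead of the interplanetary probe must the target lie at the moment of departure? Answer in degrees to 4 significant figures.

In km: r₁ = 1.45 × 1.496×10^8 = 2.1692×10^8 km; r₂ = 7.69 × 1.496×10^8 = 1.150424×10^9 km.
Transfer-ellipse semi-major axis a_t = (r₁ + r₂)/2 = (2.1692×10^8 + 1.150424×10^9)/2 = 6.83672×10^8 km.
Transfer time t = π√(a_t³/μ) = 1.54165×10^8 s.
Target angular speed ω₂ = √(μ/r₂³) = 9.33574×10^-9 rad/s.
Angle swept by the target during transfer: ω₂·t = 1.4392 rad = 82.46°.
Arrival is 180° from departure on the ellipse, so φ = 180° − 82.46° = 97.54°.

φ = 97.54°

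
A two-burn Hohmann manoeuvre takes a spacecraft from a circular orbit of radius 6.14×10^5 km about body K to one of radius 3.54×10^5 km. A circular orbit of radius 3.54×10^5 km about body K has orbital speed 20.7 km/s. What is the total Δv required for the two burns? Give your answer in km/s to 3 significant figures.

From the circular-orbit relation v² = μ/r at r = 3.54×10^5 km: μ = v²r = (20.7)² × 3.54×10^5 = 1.51685×10^8 km³/s².
Transfer-ellipse semi-major axis a_t = (r₁ + r₂)/2 = (6.140×10^5 + 3.540×10^5)/2 = 4.840×10^5 km.
At r₁ the circular-orbit speed is v₁ = √(μ/r₁) = 15.7177 km/s.
On the transfer ellipse at r₁, v² = μ(2/r − 1/a) gives v_a = √[μ(2/r₁ − 1/a_t)] = 13.4421 km/s.
First burn Δv₁ = |v_a − v₁| = 2.2756 km/s.
At r₂, v₂ = √(μ/r₂) = 20.7000 km/s.
Transfer-orbit speed at r₂: v_p = √[μ(2/r₂ − 1/a_t)] = 23.3148 km/s.
Second burn Δv₂ = |v₂ − v_p| = 2.6148 km/s.
Δv = Δv₁ + Δv₂ = 2.2756 + 2.6148 = 4.890 km/s.

Δv = 4.89 km/s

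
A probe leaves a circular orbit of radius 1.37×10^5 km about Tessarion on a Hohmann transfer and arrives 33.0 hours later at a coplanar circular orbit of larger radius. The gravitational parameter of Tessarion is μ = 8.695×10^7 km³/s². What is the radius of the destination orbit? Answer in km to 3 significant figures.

r₂ = 8.61×10^5 km

Transfer time t = 33.0 hours = 1.188×10^5 s, and t = π√(a_t³/μ).
So a_t = (μ t²/π²)^(1/3) = (8.695×10^7 × (1.188×10^5)² / π²)^(1/3) = 4.9912×10^5 km.
Since a_t = (r₁ + r₂)/2, r₂ = 2a_t − r₁ = 2×4.9912×10^5 − 1.370×10^5 = 8.6124×10^5 km.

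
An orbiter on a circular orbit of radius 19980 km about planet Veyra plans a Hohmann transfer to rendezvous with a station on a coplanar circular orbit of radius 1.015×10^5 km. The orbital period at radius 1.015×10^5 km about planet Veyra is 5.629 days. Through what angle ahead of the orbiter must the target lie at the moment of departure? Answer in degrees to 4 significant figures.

φ = 96.67°

From Kepler's third law T² = 4π²r³/μ at r = 1.015×10^5 km, T = 5.629 days = 5.629 × 86400 s = 4.863456×10^5 s: μ = 4π²r³/T² = 1.74529×10^5 km³/s².
Transfer-ellipse semi-major axis a_t = (r₁ + r₂)/2 = (19980 + 1.015×10^5)/2 = 60740 km.
The half-period of the transfer ellipse is t = π√(a_t³/μ) = 1.1257×10^5 s.
Target angular speed ω₂ = √(μ/r₂³) = 1.2919×10^-5 rad/s.
Angle swept by the target during transfer: ω₂·t = 1.4543 rad = 83.33°.
The orbiter traverses 180° on the transfer ellipse, so the target must lead by 180° − 83.33° = 96.67°.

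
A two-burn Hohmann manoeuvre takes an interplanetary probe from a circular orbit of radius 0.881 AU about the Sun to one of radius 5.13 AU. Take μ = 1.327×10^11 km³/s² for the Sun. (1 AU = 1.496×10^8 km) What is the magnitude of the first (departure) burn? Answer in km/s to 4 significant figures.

Δv₁ = 9.725 km/s

In km: r₁ = 0.881 × 1.496×10^8 = 1.317976×10^8 km; r₂ = 5.13 × 1.496×10^8 = 7.67448×10^8 km.
Semi-major axis of the transfer orbit: a_t = (1.317976×10^8 + 7.67448×10^8)/2 = 4.496228×10^8 km.
Circular speed at r = 1.317976×10^8 km: v_c = √(μ/r) = 31.7309 km/s.
Transfer-orbit speed at the same r (vis-viva, a = a_t): v_t = √[μ(2/r − 1/a_t)] = 41.4555 km/s.
Δv₁ = |v_t − v_c| = |41.4555 − 31.7309| = 9.725 km/s.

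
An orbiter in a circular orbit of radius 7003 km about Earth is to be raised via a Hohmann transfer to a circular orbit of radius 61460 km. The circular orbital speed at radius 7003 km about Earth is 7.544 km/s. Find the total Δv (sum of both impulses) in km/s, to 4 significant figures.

Δv = 3.959 km/s

From the circular-orbit relation v² = μ/r at r = 7003 km: μ = v²r = (7.544)² × 7003 = 3.98554×10^5 km³/s².
The Hohmann ellipse has a_t = (r₁ + r₂)/2 = 34231.5 km.
At r₁ the circular-orbit speed is v₁ = √(μ/r₁) = 7.5440 km/s.
On the transfer ellipse at r₁, vis-viva equation gives v_p = √[μ(2/r₁ − 1/a_t)] = 10.108 km/s.
First burn Δv₁ = |v_p − v₁| = 2.564 km/s.
Circular speed at r₂: v₂ = √(μ/r₂) = 2.547 km/s.
Transfer-orbit speed at r₂: v_a = √[μ(2/r₂ − 1/a_t)] = 1.152 km/s.
Second burn Δv₂ = |v₂ − v_a| = 1.395 km/s.
Δv = Δv₁ + Δv₂ = 2.564 + 1.395 = 3.959 km/s.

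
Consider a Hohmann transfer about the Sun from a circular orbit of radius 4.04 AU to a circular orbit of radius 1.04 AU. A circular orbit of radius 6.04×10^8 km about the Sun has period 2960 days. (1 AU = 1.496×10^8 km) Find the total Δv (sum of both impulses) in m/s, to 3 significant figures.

From Kepler's third law T² = 4π²r³/μ at r = 6.04×10^8 km, T = 2960 days = 2960 × 86400 s = 2.55744×10^8 s: μ = 4π²r³/T² = 1.33002×10^11 km³/s².
In km: r₁ = 4.04 × 1.496×10^8 = 6.04384×10^8 km; r₂ = 1.04 × 1.496×10^8 = 1.55584×10^8 km.
The Hohmann ellipse has a_t = (r₁ + r₂)/2 = 3.79984×10^8 km.
At r₁ the circular-orbit speed is v₁ = √(μ/r₁) = 14.8345 km/s.
On the transfer ellipse at r₁, vis-viva equation gives v_a = √[μ(2/r₁ − 1/a_t)] = 9.49234 km/s.
First burn Δv₁ = |v_a − v₁| = 5.342 km/s.
At r₂, v₂ = √(μ/r₂) = 29.238 km/s.
Transfer-orbit speed at r₂: v_p = √[μ(2/r₂ − 1/a_t)] = 36.874 km/s.
Second burn Δv₂ = |v₂ − v_p| = 7.636 km/s.
Δv = Δv₁ + Δv₂ = 5.342 + 7.636 = 12.98 km/s.

Δv = 13000 m/s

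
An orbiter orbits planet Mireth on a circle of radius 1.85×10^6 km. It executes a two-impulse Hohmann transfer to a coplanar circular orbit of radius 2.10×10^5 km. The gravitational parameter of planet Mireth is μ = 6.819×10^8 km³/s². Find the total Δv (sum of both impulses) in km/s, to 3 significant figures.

Δv = 29.9 km/s

Semi-major axis of the transfer orbit: a_t = (1.850×10^6 + 2.100×10^5)/2 = 1.030×10^6 km.
Circular speed at r₁: v₁ = √(μ/r₁) = √(6.819×10^8/1.850×10^6) = 19.20 km/s.
On the transfer ellipse at r₁, v² = μ(2/r − 1/a) gives v_a = √[μ(2/r₁ − 1/a_t)] = 8.669 km/s.
First burn Δv₁ = |v_a − v₁| = 10.53 km/s.
Circular speed at r₂: v₂ = √(μ/r₂) = 56.98 km/s.
Transfer-orbit speed at r₂: v_p = √[μ(2/r₂ − 1/a_t)] = 76.37 km/s.
Second burn Δv₂ = |v₂ − v_p| = 19.39 km/s.
Total Δv = Δv₁ + Δv₂ = 29.92 km/s.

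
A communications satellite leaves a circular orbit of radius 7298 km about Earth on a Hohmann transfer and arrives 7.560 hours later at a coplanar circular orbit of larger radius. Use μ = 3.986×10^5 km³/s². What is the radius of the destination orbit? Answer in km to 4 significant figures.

Transfer time t = 7.560 hours = 27216 s, and t = π√(a_t³/μ).
So a_t = (μ t²/π²)^(1/3) = (3.986×10^5 × (27216)² / π²)^(1/3) = 31043 km.
Since a_t = (r₁ + r₂)/2, r₂ = 2a_t − r₁ = 2×31043 − 7298 = 54788 km.

r₂ = 54790 km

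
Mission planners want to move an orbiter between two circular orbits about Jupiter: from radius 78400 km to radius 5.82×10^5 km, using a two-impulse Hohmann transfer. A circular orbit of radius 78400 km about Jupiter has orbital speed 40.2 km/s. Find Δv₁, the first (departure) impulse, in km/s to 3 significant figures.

Δv₁ = 13.2 km/s

From the circular-orbit relation v² = μ/r at r = 78400 km: μ = v²r = (40.2)² × 78400 = 1.26698×10^8 km³/s².
Semi-major axis of the transfer orbit: a_t = (78400 + 5.820×10^5)/2 = 3.302×10^5 km.
Circular speed at r = 78400 km: v_c = √(μ/r) = 40.20 km/s.
Transfer-orbit speed at the same r (vis-viva, a = a_t): v_t = √[μ(2/r − 1/a_t)] = 53.37 km/s.
Δv₁ = |v_t − v_c| = |53.37 − 40.20| = 13.17 km/s.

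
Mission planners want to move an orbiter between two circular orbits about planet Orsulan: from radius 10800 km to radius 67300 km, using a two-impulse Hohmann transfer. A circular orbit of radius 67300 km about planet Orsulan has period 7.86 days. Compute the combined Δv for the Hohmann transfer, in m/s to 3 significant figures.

From Kepler's third law T² = 4π²r³/μ at r = 67300 km, T = 7.86 days = 7.86 × 86400 s = 6.79104×10^5 s: μ = 4π²r³/T² = 26093.5 km³/s².
Transfer-ellipse semi-major axis a_t = (r₁ + r₂)/2 = (10800 + 67300)/2 = 39050 km.
At r₁ the circular-orbit speed is v₁ = √(μ/r₁) = 1.5544 km/s.
Transfer-orbit speed at r₁ (vis-viva): v_p = √[μ(2/r₁ − 1/a_t)] = 2.0406 km/s.
First burn Δv₁ = |v_p − v₁| = 0.4862 km/s.
Circular speed at r₂: v₂ = √(μ/r₂) = 0.6227 km/s.
Transfer-orbit speed at r₂: v_a = √[μ(2/r₂ − 1/a_t)] = 0.3275 km/s.
Second burn Δv₂ = |v₂ − v_a| = 0.2952 km/s.
Total Δv = Δv₁ + Δv₂ = 0.7814 km/s.

Δv = 781 m/s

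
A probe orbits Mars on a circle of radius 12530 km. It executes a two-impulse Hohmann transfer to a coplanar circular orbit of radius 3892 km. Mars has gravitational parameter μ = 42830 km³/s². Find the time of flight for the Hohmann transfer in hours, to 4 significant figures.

t = 3.137 hours

Semi-major axis of the transfer orbit: a_t = (12530 + 3892)/2 = 8211 km.
Half the transfer-orbit period gives t = π√(a_t³/μ) = 11294.6 s.
Converting: 11294.6 s ÷ 3600 s/hour = 3.137 hours.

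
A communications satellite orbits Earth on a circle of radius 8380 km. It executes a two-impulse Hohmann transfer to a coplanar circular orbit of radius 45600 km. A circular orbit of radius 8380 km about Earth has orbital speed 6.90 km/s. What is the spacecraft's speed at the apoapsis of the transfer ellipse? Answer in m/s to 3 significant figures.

From the circular-orbit relation v² = μ/r at r = 8380 km: μ = v²r = (6.90)² × 8380 = 3.98972×10^5 km³/s².
The Hohmann ellipse has a_t = (r₁ + r₂)/2 = 26990 km.
At apoapsis, r = 45600 km.
From the vis-viva equation, v = √[μ(2/r − 1/a_t)] = 1.648 km/s.

v = 1650 m/s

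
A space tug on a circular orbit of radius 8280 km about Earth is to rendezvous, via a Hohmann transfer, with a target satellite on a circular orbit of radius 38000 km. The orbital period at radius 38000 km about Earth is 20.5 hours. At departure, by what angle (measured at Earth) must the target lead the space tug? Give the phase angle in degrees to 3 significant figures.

φ = 94.5°

From Kepler's third law T² = 4π²r³/μ at r = 38000 km, T = 20.5 hours = 20.5 × 3600 s = 73800 s: μ = 4π²r³/T² = 3.97739×10^5 km³/s².
The Hohmann ellipse has a_t = (r₁ + r₂)/2 = 23140 km.
The half-period of the transfer ellipse is t = π√(a_t³/μ) = 17534.6 s.
The target's mean motion on its circular orbit is ω₂ = √(μ/r₂³) = 8.51380×10^-5 rad/s.
Angle swept by the target during transfer: ω₂·t = 1.49286 rad = 85.53°.
The space tug traverses 180° on the transfer ellipse, so the target must lead by 180° − 85.53° = 94.5°.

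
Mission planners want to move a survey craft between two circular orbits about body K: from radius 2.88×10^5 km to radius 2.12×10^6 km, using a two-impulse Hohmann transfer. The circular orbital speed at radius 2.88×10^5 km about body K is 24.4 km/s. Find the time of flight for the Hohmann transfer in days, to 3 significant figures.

From the circular-orbit relation v² = μ/r at r = 2.88×10^5 km: μ = v²r = (24.4)² × 2.88×10^5 = 1.71464×10^8 km³/s².
Transfer-ellipse semi-major axis a_t = (r₁ + r₂)/2 = (2.880×10^5 + 2.120×10^6)/2 = 1.204×10^6 km.
Half the transfer-orbit period gives t = π√(a_t³/μ) = 3.170×10^5 s.
Converting: 3.170×10^5 s ÷ 86400 s/day = 3.67 days.

t = 3.67 days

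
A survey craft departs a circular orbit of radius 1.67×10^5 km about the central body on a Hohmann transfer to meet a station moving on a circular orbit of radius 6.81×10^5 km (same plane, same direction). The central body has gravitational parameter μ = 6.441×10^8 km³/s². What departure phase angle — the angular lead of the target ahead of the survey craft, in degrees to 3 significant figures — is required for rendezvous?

Semi-major axis of the transfer orbit: a_t = (1.670×10^5 + 6.810×10^5)/2 = 4.240×10^5 km.
Transfer time t = π√(a_t³/μ) = 34176 s.
Target angular speed ω₂ = √(μ/r₂³) = 4.5160×10^-5 rad/s.
Angle swept by the target during transfer: ω₂·t = 1.5434 rad = 88.43°.
Arrival is 180° from departure on the ellipse, so φ = 180° − 88.43° = 91.6°.

φ = 91.6°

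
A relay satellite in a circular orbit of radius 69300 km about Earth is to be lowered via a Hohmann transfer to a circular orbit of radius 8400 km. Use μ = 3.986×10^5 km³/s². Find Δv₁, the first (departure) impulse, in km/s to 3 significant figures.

Δv₁ = 1.28 km/s

Semi-major axis of the transfer orbit: a_t = (69300 + 8400)/2 = 38850 km.
On the circular orbit at r = 69300 km, v_c = √(μ/r) = 2.398 km/s.
Vis-viva on the transfer ellipse at r = 69300 km gives v_t = √[μ(2/r − 1/a_t)] = 1.115 km/s.
Δv₁ = |v_t − v_c| = |1.115 − 2.398| = 1.283 km/s.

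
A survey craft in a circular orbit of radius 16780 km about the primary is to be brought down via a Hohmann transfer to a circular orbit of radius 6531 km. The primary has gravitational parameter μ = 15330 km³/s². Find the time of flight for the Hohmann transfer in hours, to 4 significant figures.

Semi-major axis of the transfer orbit: a_t = (16780 + 6531)/2 = 11655.5 km.
Transfer time t = π√(a_t³/μ) = π√((11655.5)³ / 15330) = 31930 s.
Converting: 31930 s ÷ 3600 s/hour = 8.869 hours.

t = 8.869 hours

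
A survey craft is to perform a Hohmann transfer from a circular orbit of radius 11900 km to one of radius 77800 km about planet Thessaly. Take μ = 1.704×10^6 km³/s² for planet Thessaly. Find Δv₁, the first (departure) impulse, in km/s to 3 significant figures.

Δv₁ = 3.79 km/s

Semi-major axis of the transfer orbit: a_t = (11900 + 77800)/2 = 44850 km.
On the circular orbit at r = 11900 km, v_c = √(μ/r) = 11.966 km/s.
Transfer-orbit speed at the same r (vis-viva, a = a_t): v_t = √[μ(2/r − 1/a_t)] = 15.760 km/s.
Δv₁ = |v_t − v_c| = |15.760 − 11.966| = 3.794 km/s.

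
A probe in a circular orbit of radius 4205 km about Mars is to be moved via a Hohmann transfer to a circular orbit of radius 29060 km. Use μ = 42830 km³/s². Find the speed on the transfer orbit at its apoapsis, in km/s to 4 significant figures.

Semi-major axis of the transfer orbit: a_t = (4205 + 29060)/2 = 16632.5 km.
At apoapsis, r = 29060 km.
Vis-viva: v = √[μ(2/r − 1/a_t)] = √[42830 × (2/29060 − 1/16632.5)] = 0.6104 km/s.

v = 0.6104 km/s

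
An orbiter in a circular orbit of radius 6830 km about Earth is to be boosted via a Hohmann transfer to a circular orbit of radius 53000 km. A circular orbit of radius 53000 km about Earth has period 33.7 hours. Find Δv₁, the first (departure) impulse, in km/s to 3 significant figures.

From Kepler's third law T² = 4π²r³/μ at r = 53000 km, T = 33.7 hours = 33.7 × 3600 s = 1.2132×10^5 s: μ = 4π²r³/T² = 3.99321×10^5 km³/s².
Semi-major axis of the transfer orbit: a_t = (6830 + 53000)/2 = 29915 km.
On the circular orbit at r = 6830 km, v_c = √(μ/r) = 7.64629 km/s.
Vis-viva on the transfer ellipse at r = 6830 km gives v_t = √[μ(2/r − 1/a_t)] = 10.1776 km/s.
Δv₁ = |v_t − v_c| = |10.1776 − 7.64629| = 2.531 km/s.

Δv₁ = 2.53 km/s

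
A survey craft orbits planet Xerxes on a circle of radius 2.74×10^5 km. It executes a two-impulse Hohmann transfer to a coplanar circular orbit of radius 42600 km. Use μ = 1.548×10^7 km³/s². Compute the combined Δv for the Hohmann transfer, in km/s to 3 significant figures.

Δv = 9.63 km/s

Semi-major axis of the transfer orbit: a_t = (2.740×10^5 + 42600)/2 = 1.583×10^5 km.
At r₁ the circular-orbit speed is v₁ = √(μ/r₁) = 7.516 km/s.
On the transfer ellipse at r₁, vis-viva gives v_a = √[μ(2/r₁ − 1/a_t)] = 3.899 km/s.
First burn Δv₁ = |v_a − v₁| = 3.617 km/s.
Circular speed at r₂: v₂ = √(μ/r₂) = 19.0625 km/s.
Transfer-orbit speed at r₂: v_p = √[μ(2/r₂ − 1/a_t)] = 25.0793 km/s.
Second burn Δv₂ = |v₂ − v_p| = 6.017 km/s.
Δv = Δv₁ + Δv₂ = 3.617 + 6.017 = 9.634 km/s.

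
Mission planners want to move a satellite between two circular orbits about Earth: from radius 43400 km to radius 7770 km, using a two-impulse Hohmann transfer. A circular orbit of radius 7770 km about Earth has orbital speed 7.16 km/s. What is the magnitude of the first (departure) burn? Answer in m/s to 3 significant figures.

Δv₁ = 1360 m/s

From the circular-orbit relation v² = μ/r at r = 7770 km: μ = v²r = (7.16)² × 7770 = 3.98334×10^5 km³/s².
Transfer-ellipse semi-major axis a_t = (r₁ + r₂)/2 = (43400 + 7770)/2 = 25585 km.
On the circular orbit at r = 43400 km, v_c = √(μ/r) = 3.030 km/s.
Vis-viva on the transfer ellipse at r = 43400 km gives v_t = √[μ(2/r − 1/a_t)] = 1.670 km/s.
Δv₁ = |v_t − v_c| = |1.670 − 3.030| = 1.360 km/s.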